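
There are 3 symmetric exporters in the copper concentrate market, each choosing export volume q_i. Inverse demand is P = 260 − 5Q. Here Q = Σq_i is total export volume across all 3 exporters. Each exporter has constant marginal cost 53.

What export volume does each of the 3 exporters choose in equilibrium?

10.35

A representative exporter's profit is π_i = q_i(260 − 5Q) − 53q_i, with Q = q_i + Σ_{j≠i} q_j.
First-order condition: 207 − 10q_i − 5Σ_{j≠i} q_j = 0.
With identical exporters, set every q_j = q: then 207 − 10q − 10q = 0, i.e. q = 207/20 = 10.35.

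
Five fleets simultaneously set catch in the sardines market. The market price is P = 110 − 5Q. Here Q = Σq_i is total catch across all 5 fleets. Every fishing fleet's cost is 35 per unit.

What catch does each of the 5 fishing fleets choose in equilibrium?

A representative fishing fleet's profit is π_i = q_i(110 − 5Q) − 35q_i, with Q = q_i + Σ_{j≠i} q_j.
First-order condition: 75 − 10q_i − 5Σ_{j≠i} q_j = 0.
In a symmetric equilibrium every fishing fleet chooses the same q, so Σ_{j≠i} q_j = 4q. The condition becomes 75 − 30q = 0, giving q = 75/30 = 2.5.

2.5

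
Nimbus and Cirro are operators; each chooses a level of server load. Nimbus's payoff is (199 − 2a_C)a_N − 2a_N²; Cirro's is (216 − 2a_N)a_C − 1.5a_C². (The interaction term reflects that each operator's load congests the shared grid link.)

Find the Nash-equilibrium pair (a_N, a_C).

Expanding Nimbus's payoff: 199a_N − 2a_Ca_N − 2a_N².
∂π/∂a_N = 199 − 2a_C − 4a_N = 0, so a_N = 49.75 − 0.5a_C.
Likewise for Cirro: a_C = 72 − (2/3)a_N.
Substituting the second reaction function into the first: a_N = 49.75 − 0.5(72 − (2/3)a_N), which gives (2/3)a_N = 13.75 ⇒ a_N = 20.625.
Then a_C = 72 − (2/3)·20.625 = 58.25.

20.625, 58.25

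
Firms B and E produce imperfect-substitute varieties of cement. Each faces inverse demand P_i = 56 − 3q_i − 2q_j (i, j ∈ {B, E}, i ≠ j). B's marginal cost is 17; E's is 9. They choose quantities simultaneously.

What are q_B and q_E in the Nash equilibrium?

Firm B's profit: π = q_B(56 − 3q_B − 2q_E) − 17q_B.
∂π/∂q_B = 39 − 6q_B − 2q_E = 0 ⇒ q_B = 6.5 − (1/3)q_E.
Similarly q_E = 47/6 − (1/3)q_B.
Plugging q_E into B's best response: q_B = 6.5 − (1/3)(47/6 − (1/3)q_B) ⇒ (8/9)q_B = 35/9, so q_B = 4.375.
Then q_E = 47/6 − (1/3)·4.375 = 6.375.

4.375, 6.375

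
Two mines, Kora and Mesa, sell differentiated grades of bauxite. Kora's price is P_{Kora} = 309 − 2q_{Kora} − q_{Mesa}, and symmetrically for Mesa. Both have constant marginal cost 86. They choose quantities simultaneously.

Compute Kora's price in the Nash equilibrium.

175.2

Mine Kora's profit: π = q_{Kora}(309 − 2q_{Kora} − q_{Mesa}) − 86q_{Kora}.
∂π/∂q_{Kora} = 223 − 4q_{Kora} − q_{Mesa} = 0 ⇒ q_{Kora} = 55.75 − 0.25q_{Mesa}.
By symmetry q_{Mesa} = q_{Kora}; substituting into the reaction function, 1.25q_{Kora} = 55.75 and q_{Kora} = 44.6.
P_{Kora} = 309 − 2·44.6 − 44.6 = 175.2.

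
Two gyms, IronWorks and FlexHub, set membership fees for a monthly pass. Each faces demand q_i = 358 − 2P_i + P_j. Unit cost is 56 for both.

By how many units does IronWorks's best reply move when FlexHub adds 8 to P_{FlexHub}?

IronWorks's profit: π = (P_{IronWorks} − 56)(358 − 2P_{IronWorks} + P_{FlexHub}).
∂π/∂P_{IronWorks} = 470 − 4P_{IronWorks} + P_{FlexHub} = 0 ⇒ P_{IronWorks} = 117.5 + 0.25P_{FlexHub}.
The reaction-function slope is 0.25, so an 8-unit rise in P_{FlexHub} moves P_{IronWorks} by 0.25 × 8 = 2. IronWorks's best response rises — the actions are strategic complements.

2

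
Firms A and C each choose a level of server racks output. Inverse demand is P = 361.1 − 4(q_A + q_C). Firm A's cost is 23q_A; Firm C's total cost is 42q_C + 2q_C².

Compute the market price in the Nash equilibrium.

162.04

Firm A's profit: π = q_A(361.1 − 4(q_A + q_C)) − 23q_A.
∂π/∂q_A = 338.1 − 8q_A − 4q_C = 0, so q_A = 42.2625 − 0.5q_C.
For C: ∂π/∂q_C = 319.1 − 12q_C − 4q_A = 0 ⇒ q_C = 3191/120 − (1/3)q_A.
Substituting the second reaction function into the first: q_A = 42.2625 − 0.5(3191/120 − (1/3)q_A), which gives (5/6)q_A = 869/30 ⇒ q_A = 34.76.
Then q_C = 3191/120 − (1/3)·34.76 = 15.005.
Equilibrium price: P = 361.1 − 4·49.765 = 162.04.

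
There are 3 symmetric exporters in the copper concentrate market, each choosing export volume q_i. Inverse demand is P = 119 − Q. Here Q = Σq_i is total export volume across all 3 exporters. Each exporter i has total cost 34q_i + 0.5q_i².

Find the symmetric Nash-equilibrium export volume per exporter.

A representative exporter's profit is π_i = q_i(119 − Q) − 34q_i − 0.5q_i², with Q = q_i + Σ_{j≠i} q_j.
First-order condition: 85 − 3q_i − Σ_{j≠i} q_j = 0.
With identical exporters, set every q_j = q: then 85 − 3q − 2q = 0, i.e. q = 85/5 = 17.

17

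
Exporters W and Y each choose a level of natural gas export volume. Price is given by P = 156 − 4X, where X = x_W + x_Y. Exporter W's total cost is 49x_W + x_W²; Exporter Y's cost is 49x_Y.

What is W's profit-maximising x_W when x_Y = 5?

8.7

Exporter W's profit: π = x_W(156 − 4(x_W + x_Y)) − 49x_W − x_W².
∂π/∂x_W = 107 − 10x_W − 4x_Y = 0, so x_W = 10.7 − 0.4x_Y.
At x_Y = 5: x_W = 10.7 − 0.4·5 = 8.7.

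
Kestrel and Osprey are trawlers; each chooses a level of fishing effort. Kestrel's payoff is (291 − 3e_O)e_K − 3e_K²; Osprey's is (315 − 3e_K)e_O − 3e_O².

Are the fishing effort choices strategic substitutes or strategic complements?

strategic substitutes

Expanding Kestrel's payoff: 291e_K − 3e_Oe_K − 3e_K².
∂π/∂e_K = 291 − 3e_O − 6e_K = 0, so e_K = 48.5 − 0.5e_O.
The best-response slope de_K/de_O = −0.5 < 0: the reaction function is downward-sloping, so the choices are strategic substitutes.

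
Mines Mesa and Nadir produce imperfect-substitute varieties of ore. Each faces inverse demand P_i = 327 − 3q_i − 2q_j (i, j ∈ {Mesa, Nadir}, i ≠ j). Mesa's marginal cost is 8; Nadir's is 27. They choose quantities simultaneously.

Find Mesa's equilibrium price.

Mine Mesa's profit: π = q_{Mesa}(327 − 3q_{Mesa} − 2q_{Nadir}) − 8q_{Mesa}.
∂π/∂q_{Mesa} = 319 − 6q_{Mesa} − 2q_{Nadir} = 0 ⇒ q_{Mesa} = 319/6 − (1/3)q_{Nadir}.
Similarly q_{Nadir} = 50 − (1/3)q_{Mesa}.
Solving the two reaction functions simultaneously: (1 − (−1/3)(−1/3))q_{Mesa} = 319/6 − (1/3)·50, so (8/9)q_{Mesa} = 36.5 and q_{Mesa} = 41.0625.
Then q_{Nadir} = 50 − (1/3)·41.0625 = 36.3125.
P_{Mesa} = 327 − 3·41.0625 − 2·36.3125 = 131.1875.

131.1875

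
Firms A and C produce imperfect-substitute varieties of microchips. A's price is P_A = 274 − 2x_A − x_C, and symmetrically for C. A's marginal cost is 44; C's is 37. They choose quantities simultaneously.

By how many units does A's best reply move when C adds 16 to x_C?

-4

Firm A's profit: π = x_A(274 − 2x_A − x_C) − 44x_A.
∂π/∂x_A = 230 − 4x_A − x_C = 0 ⇒ x_A = 57.5 − 0.25x_C.
The reaction-function slope is −0.25, so a 16-unit rise in x_C moves x_A by −0.25 × 16 = −4. A's best response falls — the actions are strategic substitutes.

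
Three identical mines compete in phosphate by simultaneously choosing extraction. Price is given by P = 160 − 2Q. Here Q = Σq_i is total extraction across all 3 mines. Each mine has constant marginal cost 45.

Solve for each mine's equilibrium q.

A representative mine's profit is π_i = q_i(160 − 2Q) − 45q_i, with Q = q_i + Σ_{j≠i} q_j.
First-order condition: 115 − 4q_i − 2Σ_{j≠i} q_j = 0.
In a symmetric equilibrium every mine chooses the same q, so Σ_{j≠i} q_j = 2q. The condition becomes 115 − 8q = 0, giving q = 115/8 = 14.375.

14.375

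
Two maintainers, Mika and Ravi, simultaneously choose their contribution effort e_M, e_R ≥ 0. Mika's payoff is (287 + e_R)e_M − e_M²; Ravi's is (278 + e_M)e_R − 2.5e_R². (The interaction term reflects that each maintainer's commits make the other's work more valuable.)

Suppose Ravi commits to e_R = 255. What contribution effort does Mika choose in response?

271

Expanding Mika's payoff: 287e_M + e_Re_M − e_M².
∂π/∂e_M = 287 + e_R − 2e_M = 0, so e_M = 143.5 + 0.5e_R.
At e_R = 255: e_M = 143.5 + 0.5·255 = 271.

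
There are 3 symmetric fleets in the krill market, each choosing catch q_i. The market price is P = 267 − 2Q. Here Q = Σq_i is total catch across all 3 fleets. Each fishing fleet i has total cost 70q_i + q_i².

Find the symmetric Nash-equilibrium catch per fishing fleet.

A representative fishing fleet's profit is π_i = q_i(267 − 2Q) − 70q_i − q_i², with Q = q_i + Σ_{j≠i} q_j.
First-order condition: 197 − 6q_i − 2Σ_{j≠i} q_j = 0.
With identical fishing fleets, set every q_j = q: then 197 − 6q − 4q = 0, i.e. q = 197/10 = 19.7.

19.7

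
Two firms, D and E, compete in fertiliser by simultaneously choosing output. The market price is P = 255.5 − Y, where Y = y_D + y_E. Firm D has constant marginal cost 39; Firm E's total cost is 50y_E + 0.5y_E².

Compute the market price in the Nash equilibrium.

127.8

Firm D's profit: π = y_D(255.5 − (y_D + y_E)) − 39y_D.
∂π/∂y_D = 216.5 − 2y_D − y_E = 0, so y_D = 108.25 − 0.5y_E.
For E: ∂π/∂y_E = 205.5 − 3y_E − y_D = 0 ⇒ y_E = 68.5 − (1/3)y_D.
Solving the two reaction functions simultaneously: (1 − (−0.5)(−1/3))y_D = 108.25 − 0.5·68.5, so (5/6)y_D = 74 and y_D = 88.8.
Then y_E = 68.5 − (1/3)·88.8 = 38.9.
Equilibrium price: P = 255.5 − 127.7 = 127.8.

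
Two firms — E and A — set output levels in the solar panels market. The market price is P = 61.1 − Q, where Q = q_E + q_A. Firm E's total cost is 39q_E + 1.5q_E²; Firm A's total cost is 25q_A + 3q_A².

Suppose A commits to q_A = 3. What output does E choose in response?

Firm E's profit: π = q_E(61.1 − (q_E + q_A)) − 39q_E − 1.5q_E².
∂π/∂q_E = 22.1 − 5q_E − q_A = 0, so q_E = 4.42 − 0.2q_A.
At q_A = 3: q_E = 4.42 − 0.2·3 = 3.82.

3.82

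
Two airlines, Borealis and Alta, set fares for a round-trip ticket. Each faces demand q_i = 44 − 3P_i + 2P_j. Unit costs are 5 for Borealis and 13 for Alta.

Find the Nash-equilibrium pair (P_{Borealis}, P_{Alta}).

Borealis's profit: π = (P_{Borealis} − 5)(44 − 3P_{Borealis} + 2P_{Alta}).
∂π/∂P_{Borealis} = 59 − 6P_{Borealis} + 2P_{Alta} = 0 ⇒ P_{Borealis} = 59/6 + (1/3)P_{Alta}.
Similarly P_{Alta} = 83/6 + (1/3)P_{Borealis}.
Substituting the second reaction function into the first: P_{Borealis} = 59/6 + (1/3)(83/6 + (1/3)P_{Borealis}), which gives (8/9)P_{Borealis} = 130/9 ⇒ P_{Borealis} = 16.25.
Then P_{Alta} = 83/6 + (1/3)·16.25 = 19.25.

16.25, 19.25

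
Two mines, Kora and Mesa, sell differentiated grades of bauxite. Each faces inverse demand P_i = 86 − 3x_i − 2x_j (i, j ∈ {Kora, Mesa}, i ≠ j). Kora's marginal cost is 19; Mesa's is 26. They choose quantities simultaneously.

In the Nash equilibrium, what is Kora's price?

45.4375

Mine Kora's profit: π = x_{Kora}(86 − 3x_{Kora} − 2x_{Mesa}) − 19x_{Kora}.
∂π/∂x_{Kora} = 67 − 6x_{Kora} − 2x_{Mesa} = 0 ⇒ x_{Kora} = 67/6 − (1/3)x_{Mesa}.
Similarly x_{Mesa} = 10 − (1/3)x_{Kora}.
Plugging x_{Mesa} into Kora's best response: x_{Kora} = 67/6 − (1/3)(10 − (1/3)x_{Kora}) ⇒ (8/9)x_{Kora} = 47/6, so x_{Kora} = 8.8125.
Then x_{Mesa} = 10 − (1/3)·8.8125 = 7.0625.
P_{Kora} = 86 − 3·8.8125 − 2·7.0625 = 45.4375.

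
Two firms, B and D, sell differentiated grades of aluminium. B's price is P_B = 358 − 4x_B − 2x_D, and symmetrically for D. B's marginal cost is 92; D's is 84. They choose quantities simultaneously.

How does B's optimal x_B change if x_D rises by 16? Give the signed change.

-4

Firm B's profit: π = x_B(358 − 4x_B − 2x_D) − 92x_B.
∂π/∂x_B = 266 − 8x_B − 2x_D = 0 ⇒ x_B = 33.25 − 0.25x_D.
The reaction-function slope is −0.25, so a 16-unit rise in x_D moves x_B by −0.25 × 16 = −4. B's best response falls — the actions are strategic substitutes.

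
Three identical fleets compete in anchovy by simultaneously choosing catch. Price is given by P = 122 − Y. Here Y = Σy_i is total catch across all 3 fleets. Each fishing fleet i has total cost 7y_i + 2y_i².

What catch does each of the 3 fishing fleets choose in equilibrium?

A representative fishing fleet's profit is π_i = y_i(122 − Y) − 7y_i − 2y_i², with Y = y_i + Σ_{j≠i} y_j.
First-order condition: 115 − 6y_i − Σ_{j≠i} y_j = 0.
In a symmetric equilibrium every fishing fleet chooses the same y, so Σ_{j≠i} y_j = 2y. The condition becomes 115 − 8y = 0, giving y = 115/8 = 14.375.

14.375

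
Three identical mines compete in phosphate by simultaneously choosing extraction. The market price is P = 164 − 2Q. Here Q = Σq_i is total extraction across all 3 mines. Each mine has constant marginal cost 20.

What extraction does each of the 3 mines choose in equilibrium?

A representative mine's profit is π_i = q_i(164 − 2Q) − 20q_i, with Q = q_i + Σ_{j≠i} q_j.
First-order condition: 144 − 4q_i − 2Σ_{j≠i} q_j = 0.
With identical mines, set every q_j = q: then 144 − 4q − 4q = 0, i.e. q = 144/8 = 18.

18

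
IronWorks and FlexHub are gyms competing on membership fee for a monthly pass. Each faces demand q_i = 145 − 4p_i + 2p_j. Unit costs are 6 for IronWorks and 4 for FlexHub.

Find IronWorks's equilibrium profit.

1918.44

IronWorks's profit: π = (p_{IronWorks} − 6)(145 − 4p_{IronWorks} + 2p_{FlexHub}).
∂π/∂p_{IronWorks} = 169 − 8p_{IronWorks} + 2p_{FlexHub} = 0 ⇒ p_{IronWorks} = 21.125 + 0.25p_{FlexHub}.
Similarly p_{FlexHub} = 20.125 + 0.25p_{IronWorks}.
Substituting the second reaction function into the first: p_{IronWorks} = 21.125 + 0.25(20.125 + 0.25p_{IronWorks}), which gives 0.9375p_{IronWorks} = 837/32 ⇒ p_{IronWorks} = 27.9.
Then p_{FlexHub} = 20.125 + 0.25·27.9 = 27.1.
q_{IronWorks} = 145 − 4·27.9 + 2·27.1 = 87.6.
Profit = (27.9 − 6)·87.6 = 1918.44.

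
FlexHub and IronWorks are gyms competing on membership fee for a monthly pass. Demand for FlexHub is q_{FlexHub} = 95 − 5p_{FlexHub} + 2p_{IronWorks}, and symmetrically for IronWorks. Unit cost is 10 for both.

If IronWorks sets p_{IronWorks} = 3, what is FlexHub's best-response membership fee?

FlexHub's profit: π = (p_{FlexHub} − 10)(95 − 5p_{FlexHub} + 2p_{IronWorks}).
∂π/∂p_{FlexHub} = 145 − 10p_{FlexHub} + 2p_{IronWorks} = 0 ⇒ p_{FlexHub} = 14.5 + 0.2p_{IronWorks}.
At p_{IronWorks} = 3: p_{FlexHub} = 14.5 + 0.2·3 = 15.1.

15.1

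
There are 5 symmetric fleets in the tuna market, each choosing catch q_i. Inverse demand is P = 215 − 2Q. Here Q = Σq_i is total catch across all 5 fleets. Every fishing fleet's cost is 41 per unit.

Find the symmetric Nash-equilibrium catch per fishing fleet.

14.5

A representative fishing fleet's profit is π_i = q_i(215 − 2Q) − 41q_i, with Q = q_i + Σ_{j≠i} q_j.
First-order condition: 174 − 4q_i − 2Σ_{j≠i} q_j = 0.
Imposing symmetry (q_j = q for all j) turns Σ_{j≠i} q_j into 4q, so 174 = 12q and q = 14.5.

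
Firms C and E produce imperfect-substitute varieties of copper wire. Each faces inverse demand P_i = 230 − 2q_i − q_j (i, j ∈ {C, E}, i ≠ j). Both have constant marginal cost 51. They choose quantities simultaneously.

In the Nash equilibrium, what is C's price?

122.6

Firm C's profit: π = q_C(230 − 2q_C − q_E) − 51q_C.
∂π/∂q_C = 179 − 4q_C − q_E = 0 ⇒ q_C = 44.75 − 0.25q_E.
The game is symmetric, so in equilibrium q_E = q_C: the reaction function gives 1.25q_C = 44.75, hence q_C = 35.8.
P_C = 230 − 2·35.8 − 35.8 = 122.6.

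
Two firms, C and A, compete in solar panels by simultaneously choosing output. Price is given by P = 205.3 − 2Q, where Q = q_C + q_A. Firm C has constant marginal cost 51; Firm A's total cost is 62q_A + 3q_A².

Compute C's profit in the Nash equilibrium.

Firm C's profit: π = q_C(205.3 − 2(q_C + q_A)) − 51q_C.
∂π/∂q_C = 154.3 − 4q_C − 2q_A = 0, so q_C = 38.575 − 0.5q_A.
For A: ∂π/∂q_A = 143.3 − 10q_A − 2q_C = 0 ⇒ q_A = 14.33 − 0.2q_C.
Solving the two reaction functions simultaneously: (1 − (−0.5)(−0.2))q_C = 38.575 − 0.5·14.33, so 0.9q_C = 31.41 and q_C = 34.9.
Then q_A = 14.33 − 0.2·34.9 = 7.35.
Price P = 205.3 − 2·42.25 = 120.8.
C's profit: (120.8 − 51)·34.9 = 2436.02.

2436.02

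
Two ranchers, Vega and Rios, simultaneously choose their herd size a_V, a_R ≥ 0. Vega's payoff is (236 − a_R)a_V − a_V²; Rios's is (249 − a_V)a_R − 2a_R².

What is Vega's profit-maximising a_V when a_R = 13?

Expanding Vega's payoff: 236a_V − a_Ra_V − a_V².
∂π/∂a_V = 236 − a_R − 2a_V = 0, so a_V = 118 − 0.5a_R.
At a_R = 13: a_V = 118 − 0.5·13 = 111.5.

111.5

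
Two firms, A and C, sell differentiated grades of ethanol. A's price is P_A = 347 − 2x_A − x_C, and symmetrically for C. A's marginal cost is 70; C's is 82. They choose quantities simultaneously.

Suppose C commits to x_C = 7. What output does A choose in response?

67.5

Firm A's profit: π = x_A(347 − 2x_A − x_C) − 70x_A.
∂π/∂x_A = 277 − 4x_A − x_C = 0 ⇒ x_A = 69.25 − 0.25x_C.
At x_C = 7: x_A = 69.25 − 0.25·7 = 67.5.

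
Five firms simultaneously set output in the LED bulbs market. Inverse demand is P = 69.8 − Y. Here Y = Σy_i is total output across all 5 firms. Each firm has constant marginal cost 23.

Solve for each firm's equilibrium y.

7.8

A representative firm's profit is π_i = y_i(69.8 − Y) − 23y_i, with Y = y_i + Σ_{j≠i} y_j.
First-order condition: 46.8 − 2y_i − Σ_{j≠i} y_j = 0.
With identical firms, set every y_j = y: then 46.8 − 2y − 4y = 0, i.e. y = 46.8/6 = 7.8.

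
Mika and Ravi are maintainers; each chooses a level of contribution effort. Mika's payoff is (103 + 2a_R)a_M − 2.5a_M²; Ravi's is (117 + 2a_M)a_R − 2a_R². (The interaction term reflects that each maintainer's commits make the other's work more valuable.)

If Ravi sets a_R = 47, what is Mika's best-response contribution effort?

39.4

Expanding Mika's payoff: 103a_M + 2a_Ra_M − 2.5a_M².
∂π/∂a_M = 103 + 2a_R − 5a_M = 0, so a_M = 20.6 + 0.4a_R.
At a_R = 47: a_M = 20.6 + 0.4·47 = 39.4.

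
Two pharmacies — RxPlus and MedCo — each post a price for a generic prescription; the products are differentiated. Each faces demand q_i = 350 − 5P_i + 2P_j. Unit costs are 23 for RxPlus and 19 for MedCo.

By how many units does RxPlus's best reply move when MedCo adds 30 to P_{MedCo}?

6

RxPlus's profit: π = (P_{RxPlus} − 23)(350 − 5P_{RxPlus} + 2P_{MedCo}).
∂π/∂P_{RxPlus} = 465 − 10P_{RxPlus} + 2P_{MedCo} = 0 ⇒ P_{RxPlus} = 46.5 + 0.2P_{MedCo}.
The reaction-function slope is 0.2, so a 30-unit rise in P_{MedCo} moves P_{RxPlus} by 0.2 × 30 = 6. RxPlus's best response rises — the actions are strategic complements.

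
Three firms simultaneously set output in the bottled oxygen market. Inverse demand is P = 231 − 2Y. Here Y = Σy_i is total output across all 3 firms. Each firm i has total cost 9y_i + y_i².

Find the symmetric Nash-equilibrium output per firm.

A representative firm's profit is π_i = y_i(231 − 2Y) − 9y_i − y_i², with Y = y_i + Σ_{j≠i} y_j.
First-order condition: 222 − 6y_i − 2Σ_{j≠i} y_j = 0.
Imposing symmetry (y_j = y for all j) turns Σ_{j≠i} y_j into 2y, so 222 = 10y and y = 22.2.

22.2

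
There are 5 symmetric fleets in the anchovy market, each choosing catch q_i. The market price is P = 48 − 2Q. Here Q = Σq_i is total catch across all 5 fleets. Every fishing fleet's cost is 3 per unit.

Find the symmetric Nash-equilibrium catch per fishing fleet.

3.75

A representative fishing fleet's profit is π_i = q_i(48 − 2Q) − 3q_i, with Q = q_i + Σ_{j≠i} q_j.
First-order condition: 45 − 4q_i − 2Σ_{j≠i} q_j = 0.
With identical fishing fleets, set every q_j = q: then 45 − 4q − 8q = 0, i.e. q = 45/12 = 3.75.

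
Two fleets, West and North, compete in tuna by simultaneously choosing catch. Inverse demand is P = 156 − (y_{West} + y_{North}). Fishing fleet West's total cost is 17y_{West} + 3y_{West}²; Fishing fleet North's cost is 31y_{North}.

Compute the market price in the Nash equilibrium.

88.4

Fishing fleet West's profit: π = y_{West}(156 − (y_{West} + y_{North})) − 17y_{West} − 3y_{West}².
∂π/∂y_{West} = 139 − 8y_{West} − y_{North} = 0, so y_{West} = 17.375 − 0.125y_{North}.
For North: ∂π/∂y_{North} = 125 − 2y_{North} − y_{West} = 0 ⇒ y_{North} = 62.5 − 0.5y_{West}.
Substituting the second reaction function into the first: y_{West} = 17.375 − 0.125(62.5 − 0.5y_{West}), which gives 0.9375y_{West} = 9.5625 ⇒ y_{West} = 10.2.
Then y_{North} = 62.5 − 0.5·10.2 = 57.4.
Equilibrium price: P = 156 − 67.6 = 88.4.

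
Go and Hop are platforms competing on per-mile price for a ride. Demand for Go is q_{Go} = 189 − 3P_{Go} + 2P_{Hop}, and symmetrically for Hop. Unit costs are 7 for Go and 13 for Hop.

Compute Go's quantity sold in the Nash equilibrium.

Go's profit: π = (P_{Go} − 7)(189 − 3P_{Go} + 2P_{Hop}).
∂π/∂P_{Go} = 210 − 6P_{Go} + 2P_{Hop} = 0 ⇒ P_{Go} = 35 + (1/3)P_{Hop}.
Similarly P_{Hop} = 38 + (1/3)P_{Go}.
Solving the two reaction functions simultaneously: (1 − (1/3)(1/3))P_{Go} = 35 + (1/3)·38, so (8/9)P_{Go} = 143/3 and P_{Go} = 53.625.
Then P_{Hop} = 38 + (1/3)·53.625 = 55.875.
q_{Go} = 189 − 3·53.625 + 2·55.875 = 139.875.

139.875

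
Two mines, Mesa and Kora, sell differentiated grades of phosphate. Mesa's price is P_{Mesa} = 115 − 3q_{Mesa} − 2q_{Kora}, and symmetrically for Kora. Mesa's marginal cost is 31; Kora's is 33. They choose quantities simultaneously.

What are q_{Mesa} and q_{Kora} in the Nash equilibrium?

Mine Mesa's profit: π = q_{Mesa}(115 − 3q_{Mesa} − 2q_{Kora}) − 31q_{Mesa}.
∂π/∂q_{Mesa} = 84 − 6q_{Mesa} − 2q_{Kora} = 0 ⇒ q_{Mesa} = 14 − (1/3)q_{Kora}.
Similarly q_{Kora} = 41/3 − (1/3)q_{Mesa}.
Plugging q_{Kora} into Mesa's best response: q_{Mesa} = 14 − (1/3)(41/3 − (1/3)q_{Mesa}) ⇒ (8/9)q_{Mesa} = 85/9, so q_{Mesa} = 10.625.
Then q_{Kora} = 41/3 − (1/3)·10.625 = 10.125.

10.625, 10.125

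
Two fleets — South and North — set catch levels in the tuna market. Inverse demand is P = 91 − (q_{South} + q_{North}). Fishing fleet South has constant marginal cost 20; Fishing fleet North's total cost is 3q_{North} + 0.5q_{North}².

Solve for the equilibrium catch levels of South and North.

Fishing fleet South's profit: π = q_{South}(91 − (q_{South} + q_{North})) − 20q_{South}.
∂π/∂q_{South} = 71 − 2q_{South} − q_{North} = 0, so q_{South} = 35.5 − 0.5q_{North}.
For North: ∂π/∂q_{North} = 88 − 3q_{North} − q_{South} = 0 ⇒ q_{North} = 88/3 − (1/3)q_{South}.
Substituting the second reaction function into the first: q_{South} = 35.5 − 0.5(88/3 − (1/3)q_{South}), which gives (5/6)q_{South} = 125/6 ⇒ q_{South} = 25.
Then q_{North} = 88/3 − (1/3)·25 = 21.

25, 21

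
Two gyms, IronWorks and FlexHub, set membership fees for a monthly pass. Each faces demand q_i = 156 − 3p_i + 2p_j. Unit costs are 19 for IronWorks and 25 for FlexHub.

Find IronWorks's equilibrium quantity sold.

IronWorks's profit: π = (p_{IronWorks} − 19)(156 − 3p_{IronWorks} + 2p_{FlexHub}).
∂π/∂p_{IronWorks} = 213 − 6p_{IronWorks} + 2p_{FlexHub} = 0 ⇒ p_{IronWorks} = 35.5 + (1/3)p_{FlexHub}.
Similarly p_{FlexHub} = 38.5 + (1/3)p_{IronWorks}.
Substituting the second reaction function into the first: p_{IronWorks} = 35.5 + (1/3)(38.5 + (1/3)p_{IronWorks}), which gives (8/9)p_{IronWorks} = 145/3 ⇒ p_{IronWorks} = 54.375.
Then p_{FlexHub} = 38.5 + (1/3)·54.375 = 56.625.
q_{IronWorks} = 156 − 3·54.375 + 2·56.625 = 106.125.

106.125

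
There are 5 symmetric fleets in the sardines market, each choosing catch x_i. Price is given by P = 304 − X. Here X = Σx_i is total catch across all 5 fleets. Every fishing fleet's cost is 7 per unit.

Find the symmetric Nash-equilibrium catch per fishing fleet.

A representative fishing fleet's profit is π_i = x_i(304 − X) − 7x_i, with X = x_i + Σ_{j≠i} x_j.
First-order condition: 297 − 2x_i − Σ_{j≠i} x_j = 0.
In a symmetric equilibrium every fishing fleet chooses the same x, so Σ_{j≠i} x_j = 4x. The condition becomes 297 − 6x = 0, giving x = 297/6 = 49.5.

49.5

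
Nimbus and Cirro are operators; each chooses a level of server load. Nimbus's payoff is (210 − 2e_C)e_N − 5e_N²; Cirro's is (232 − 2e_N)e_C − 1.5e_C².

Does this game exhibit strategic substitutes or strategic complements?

Expanding Nimbus's payoff: 210e_N − 2e_Ce_N − 5e_N².
∂π/∂e_N = 210 − 2e_C − 10e_N = 0, so e_N = 21 − 0.2e_C.
The best-response slope de_N/de_C = −0.2 < 0: the reaction function is downward-sloping, so the choices are strategic substitutes.

strategic substitutes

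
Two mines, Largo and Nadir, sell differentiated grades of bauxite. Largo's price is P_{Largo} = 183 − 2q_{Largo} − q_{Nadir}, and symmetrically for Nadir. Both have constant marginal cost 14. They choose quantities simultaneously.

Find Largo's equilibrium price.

81.6

Mine Largo's profit: π = q_{Largo}(183 − 2q_{Largo} − q_{Nadir}) − 14q_{Largo}.
∂π/∂q_{Largo} = 169 − 4q_{Largo} − q_{Nadir} = 0 ⇒ q_{Largo} = 42.25 − 0.25q_{Nadir}.
The game is symmetric, so in equilibrium q_{Nadir} = q_{Largo}: the reaction function gives 1.25q_{Largo} = 42.25, hence q_{Largo} = 33.8.
P_{Largo} = 183 − 2·33.8 − 33.8 = 81.6.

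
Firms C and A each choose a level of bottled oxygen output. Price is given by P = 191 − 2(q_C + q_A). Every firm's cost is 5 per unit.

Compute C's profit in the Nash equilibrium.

Firm C's profit: π = q_C(191 − 2(q_C + q_A)) − 5q_C.
∂π/∂q_C = 186 − 4q_C − 2q_A = 0, so q_C = 46.5 − 0.5q_A.
The game is symmetric, so in equilibrium q_A = q_C: the reaction function gives 1.5q_C = 46.5, hence q_C = 31.
Price P = 191 − 2·62 = 67.
C's profit: (67 − 5)·31 = 1922.

1922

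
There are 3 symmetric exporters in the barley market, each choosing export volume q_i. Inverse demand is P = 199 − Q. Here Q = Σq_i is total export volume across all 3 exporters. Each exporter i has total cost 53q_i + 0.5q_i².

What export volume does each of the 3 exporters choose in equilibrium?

A representative exporter's profit is π_i = q_i(199 − Q) − 53q_i − 0.5q_i², with Q = q_i + Σ_{j≠i} q_j.
First-order condition: 146 − 3q_i − Σ_{j≠i} q_j = 0.
Imposing symmetry (q_j = q for all j) turns Σ_{j≠i} q_j into 2q, so 146 = 5q and q = 29.2.

29.2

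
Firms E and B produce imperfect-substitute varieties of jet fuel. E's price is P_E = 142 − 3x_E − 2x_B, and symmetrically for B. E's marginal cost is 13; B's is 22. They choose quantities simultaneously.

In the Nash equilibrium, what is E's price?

63.0625

Firm E's profit: π = x_E(142 − 3x_E − 2x_B) − 13x_E.
∂π/∂x_E = 129 − 6x_E − 2x_B = 0 ⇒ x_E = 21.5 − (1/3)x_B.
Similarly x_B = 20 − (1/3)x_E.
Substituting the second reaction function into the first: x_E = 21.5 − (1/3)(20 − (1/3)x_E), which gives (8/9)x_E = 89/6 ⇒ x_E = 16.6875.
Then x_B = 20 − (1/3)·16.6875 = 14.4375.
P_E = 142 − 3·16.6875 − 2·14.4375 = 63.0625.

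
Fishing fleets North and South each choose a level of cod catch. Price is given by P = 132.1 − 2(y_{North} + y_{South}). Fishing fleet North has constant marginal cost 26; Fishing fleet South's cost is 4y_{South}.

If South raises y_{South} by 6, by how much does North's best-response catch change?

-3

Fishing fleet North's profit: π = y_{North}(132.1 − 2(y_{North} + y_{South})) − 26y_{North}.
∂π/∂y_{North} = 106.1 − 4y_{North} − 2y_{South} = 0, so y_{North} = 26.525 − 0.5y_{South}.
The reaction-function slope is −0.5, so a 6-unit rise in y_{South} moves y_{North} by −0.5 × 6 = −3. North's best response falls — the actions are strategic substitutes.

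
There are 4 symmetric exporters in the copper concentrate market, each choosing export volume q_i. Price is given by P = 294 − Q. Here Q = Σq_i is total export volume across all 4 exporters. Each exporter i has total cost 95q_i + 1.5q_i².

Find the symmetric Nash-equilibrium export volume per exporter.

24.875

A representative exporter's profit is π_i = q_i(294 − Q) − 95q_i − 1.5q_i², with Q = q_i + Σ_{j≠i} q_j.
First-order condition: 199 − 5q_i − Σ_{j≠i} q_j = 0.
With identical exporters, set every q_j = q: then 199 − 5q − 3q = 0, i.e. q = 199/8 = 24.875.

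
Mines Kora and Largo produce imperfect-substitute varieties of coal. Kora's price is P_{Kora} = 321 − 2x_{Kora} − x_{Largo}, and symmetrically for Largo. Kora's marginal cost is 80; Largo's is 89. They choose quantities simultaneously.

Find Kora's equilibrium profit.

Mine Kora's profit: π = x_{Kora}(321 − 2x_{Kora} − x_{Largo}) − 80x_{Kora}.
∂π/∂x_{Kora} = 241 − 4x_{Kora} − x_{Largo} = 0 ⇒ x_{Kora} = 60.25 − 0.25x_{Largo}.
Similarly x_{Largo} = 58 − 0.25x_{Kora}.
Plugging x_{Largo} into Kora's best response: x_{Kora} = 60.25 − 0.25(58 − 0.25x_{Kora}) ⇒ 0.9375x_{Kora} = 45.75, so x_{Kora} = 48.8.
Then x_{Largo} = 58 − 0.25·48.8 = 45.8.
P_{Kora} = 321 − 2·48.8 − 45.8 = 177.6.
Profit = (177.6 − 80)·48.8 = 4762.88.

4762.88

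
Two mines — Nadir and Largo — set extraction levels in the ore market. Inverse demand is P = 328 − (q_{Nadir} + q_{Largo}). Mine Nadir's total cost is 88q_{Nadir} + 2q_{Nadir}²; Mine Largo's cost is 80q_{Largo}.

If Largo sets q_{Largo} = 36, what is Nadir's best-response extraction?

Mine Nadir's profit: π = q_{Nadir}(328 − (q_{Nadir} + q_{Largo})) − 88q_{Nadir} − 2q_{Nadir}².
∂π/∂q_{Nadir} = 240 − 6q_{Nadir} − q_{Largo} = 0, so q_{Nadir} = 40 − (1/6)q_{Largo}.
At q_{Largo} = 36: q_{Nadir} = 40 − (1/6)·36 = 34.

34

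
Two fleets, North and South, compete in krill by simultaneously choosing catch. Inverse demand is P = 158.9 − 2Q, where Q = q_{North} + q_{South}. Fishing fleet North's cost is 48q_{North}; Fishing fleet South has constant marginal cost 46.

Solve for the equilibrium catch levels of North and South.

Fishing fleet North's profit: π = q_{North}(158.9 − 2(q_{North} + q_{South})) − 48q_{North}.
∂π/∂q_{North} = 110.9 − 4q_{North} − 2q_{South} = 0, so q_{North} = 27.725 − 0.5q_{South}.
By the same steps for South: q_{South} = 28.225 − 0.5q_{North}.
Plugging q_{South} into North's best response: q_{North} = 27.725 − 0.5(28.225 − 0.5q_{North}) ⇒ 0.75q_{North} = 13.6125, so q_{North} = 18.15.
Then q_{South} = 28.225 − 0.5·18.15 = 19.15.

18.15, 19.15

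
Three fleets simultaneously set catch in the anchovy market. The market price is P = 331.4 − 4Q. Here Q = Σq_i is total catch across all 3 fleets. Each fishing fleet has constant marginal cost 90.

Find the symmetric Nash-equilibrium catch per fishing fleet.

A representative fishing fleet's profit is π_i = q_i(331.4 − 4Q) − 90q_i, with Q = q_i + Σ_{j≠i} q_j.
First-order condition: 241.4 − 8q_i − 4Σ_{j≠i} q_j = 0.
Imposing symmetry (q_j = q for all j) turns Σ_{j≠i} q_j into 2q, so 241.4 = 16q and q = 15.0875.

15.0875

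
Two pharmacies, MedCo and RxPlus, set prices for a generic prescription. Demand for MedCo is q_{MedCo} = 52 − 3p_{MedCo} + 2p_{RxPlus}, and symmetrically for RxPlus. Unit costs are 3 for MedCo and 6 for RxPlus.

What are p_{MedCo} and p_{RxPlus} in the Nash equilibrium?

15.8125, 16.9375

MedCo's profit: π = (p_{MedCo} − 3)(52 − 3p_{MedCo} + 2p_{RxPlus}).
∂π/∂p_{MedCo} = 61 − 6p_{MedCo} + 2p_{RxPlus} = 0 ⇒ p_{MedCo} = 61/6 + (1/3)p_{RxPlus}.
Similarly p_{RxPlus} = 35/3 + (1/3)p_{MedCo}.
Substituting the second reaction function into the first: p_{MedCo} = 61/6 + (1/3)(35/3 + (1/3)p_{MedCo}), which gives (8/9)p_{MedCo} = 253/18 ⇒ p_{MedCo} = 15.8125.
Then p_{RxPlus} = 35/3 + (1/3)·15.8125 = 16.9375.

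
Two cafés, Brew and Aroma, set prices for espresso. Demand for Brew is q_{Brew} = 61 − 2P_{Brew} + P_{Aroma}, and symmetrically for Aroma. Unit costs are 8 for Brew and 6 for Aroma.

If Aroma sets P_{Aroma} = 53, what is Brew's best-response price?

Brew's profit: π = (P_{Brew} − 8)(61 − 2P_{Brew} + P_{Aroma}).
∂π/∂P_{Brew} = 77 − 4P_{Brew} + P_{Aroma} = 0 ⇒ P_{Brew} = 19.25 + 0.25P_{Aroma}.
At P_{Aroma} = 53: P_{Brew} = 19.25 + 0.25·53 = 32.5.

32.5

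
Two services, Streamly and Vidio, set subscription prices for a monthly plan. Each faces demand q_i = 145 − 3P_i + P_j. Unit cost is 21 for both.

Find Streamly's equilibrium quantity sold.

Streamly's profit: π = (P_{Streamly} − 21)(145 − 3P_{Streamly} + P_{Vidio}).
∂π/∂P_{Streamly} = 208 − 6P_{Streamly} + P_{Vidio} = 0 ⇒ P_{Streamly} = 104/3 + (1/6)P_{Vidio}.
By symmetry P_{Vidio} = P_{Streamly}; substituting into the reaction function, (5/6)P_{Streamly} = 104/3 and P_{Streamly} = 41.6.
q_{Streamly} = 145 − 3·41.6 + 41.6 = 61.8.

61.8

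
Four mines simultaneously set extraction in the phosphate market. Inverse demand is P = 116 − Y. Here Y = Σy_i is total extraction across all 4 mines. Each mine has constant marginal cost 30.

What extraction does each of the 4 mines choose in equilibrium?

17.2

A representative mine's profit is π_i = y_i(116 − Y) − 30y_i, with Y = y_i + Σ_{j≠i} y_j.
First-order condition: 86 − 2y_i − Σ_{j≠i} y_j = 0.
Imposing symmetry (y_j = y for all j) turns Σ_{j≠i} y_j into 3y, so 86 = 5y and y = 17.2.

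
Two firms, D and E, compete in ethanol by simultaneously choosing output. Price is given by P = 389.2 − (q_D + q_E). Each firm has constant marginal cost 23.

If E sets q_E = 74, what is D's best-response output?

Firm D's profit: π = q_D(389.2 − (q_D + q_E)) − 23q_D.
∂π/∂q_D = 366.2 − 2q_D − q_E = 0, so q_D = 183.1 − 0.5q_E.
At q_E = 74: q_D = 183.1 − 0.5·74 = 146.1.

146.1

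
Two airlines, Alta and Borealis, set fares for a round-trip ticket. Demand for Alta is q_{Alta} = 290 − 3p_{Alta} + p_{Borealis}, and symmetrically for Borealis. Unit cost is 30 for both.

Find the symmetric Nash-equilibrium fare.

76

Alta's profit: π = (p_{Alta} − 30)(290 − 3p_{Alta} + p_{Borealis}).
∂π/∂p_{Alta} = 380 − 6p_{Alta} + p_{Borealis} = 0 ⇒ p_{Alta} = 190/3 + (1/6)p_{Borealis}.
By symmetry p_{Borealis} = p_{Alta}; substituting into the reaction function, (5/6)p_{Alta} = 190/3 and p_{Alta} = 76.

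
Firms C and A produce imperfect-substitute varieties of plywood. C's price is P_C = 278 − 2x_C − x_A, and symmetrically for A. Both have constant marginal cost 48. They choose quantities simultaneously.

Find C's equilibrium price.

Firm C's profit: π = x_C(278 − 2x_C − x_A) − 48x_C.
∂π/∂x_C = 230 − 4x_C − x_A = 0 ⇒ x_C = 57.5 − 0.25x_A.
Setting x_C = x_A in the reaction function: x_C = 57.5 − 0.25x_C, so x_C = 57.5 / 1.25 = 46.
P_C = 278 − 2·46 − 46 = 140.

140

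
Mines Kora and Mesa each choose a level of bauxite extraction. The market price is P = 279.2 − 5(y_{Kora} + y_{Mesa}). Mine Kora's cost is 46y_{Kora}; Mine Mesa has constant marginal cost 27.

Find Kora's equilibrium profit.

1019.592

Mine Kora's profit: π = y_{Kora}(279.2 − 5(y_{Kora} + y_{Mesa})) − 46y_{Kora}.
∂π/∂y_{Kora} = 233.2 − 10y_{Kora} − 5y_{Mesa} = 0, so y_{Kora} = 23.32 − 0.5y_{Mesa}.
By the same steps for Mesa: y_{Mesa} = 25.22 − 0.5y_{Kora}.
Substituting the second reaction function into the first: y_{Kora} = 23.32 − 0.5(25.22 − 0.5y_{Kora}), which gives 0.75y_{Kora} = 10.71 ⇒ y_{Kora} = 14.28.
Then y_{Mesa} = 25.22 − 0.5·14.28 = 18.08.
Price P = 279.2 − 5·32.36 = 117.4.
Kora's profit: (117.4 − 46)·14.28 = 1019.592.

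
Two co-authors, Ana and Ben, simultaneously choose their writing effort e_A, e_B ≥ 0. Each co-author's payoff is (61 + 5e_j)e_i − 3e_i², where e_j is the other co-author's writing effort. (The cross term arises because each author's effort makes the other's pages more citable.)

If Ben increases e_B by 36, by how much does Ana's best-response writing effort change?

Ana's payoff is (61 + 5e_B)e_A − 3e_A².
∂π/∂e_A = 61 + 5e_B − 6e_A = 0, so e_A = 61/6 + (5/6)e_B.
The reaction-function slope is 5/6, so a 36-unit rise in e_B moves e_A by 5/6 × 36 = 30. Ana's best response rises — the actions are strategic complements.

30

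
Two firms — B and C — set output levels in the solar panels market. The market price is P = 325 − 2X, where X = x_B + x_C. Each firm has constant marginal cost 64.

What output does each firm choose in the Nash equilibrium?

Firm B's profit: π = x_B(325 − 2(x_B + x_C)) − 64x_B.
∂π/∂x_B = 261 − 4x_B − 2x_C = 0, so x_B = 65.25 − 0.5x_C.
Setting x_B = x_C in the reaction function: x_B = 65.25 − 0.5x_B, so x_B = 65.25 / 1.5 = 43.5.

43.5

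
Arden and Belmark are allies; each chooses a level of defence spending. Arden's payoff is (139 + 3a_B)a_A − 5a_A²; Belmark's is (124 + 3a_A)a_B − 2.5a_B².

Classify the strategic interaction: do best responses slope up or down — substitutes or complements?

strategic complements

Expanding Arden's payoff: 139a_A + 3a_Ba_A − 5a_A².
∂π/∂a_A = 139 + 3a_B − 10a_A = 0, so a_A = 13.9 + 0.3a_B.
The best-response slope da_A/da_B = 0.3 > 0: the reaction function is upward-sloping, so the choices are strategic complements.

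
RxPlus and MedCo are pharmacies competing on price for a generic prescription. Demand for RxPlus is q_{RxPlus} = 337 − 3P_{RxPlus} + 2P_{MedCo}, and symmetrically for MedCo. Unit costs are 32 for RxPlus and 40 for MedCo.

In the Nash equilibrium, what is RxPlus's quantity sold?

233.25

RxPlus's profit: π = (P_{RxPlus} − 32)(337 − 3P_{RxPlus} + 2P_{MedCo}).
∂π/∂P_{RxPlus} = 433 − 6P_{RxPlus} + 2P_{MedCo} = 0 ⇒ P_{RxPlus} = 433/6 + (1/3)P_{MedCo}.
Similarly P_{MedCo} = 457/6 + (1/3)P_{RxPlus}.
Plugging P_{MedCo} into RxPlus's best response: P_{RxPlus} = 433/6 + (1/3)(457/6 + (1/3)P_{RxPlus}) ⇒ (8/9)P_{RxPlus} = 878/9, so P_{RxPlus} = 109.75.
Then P_{MedCo} = 457/6 + (1/3)·109.75 = 112.75.
q_{RxPlus} = 337 − 3·109.75 + 2·112.75 = 233.25.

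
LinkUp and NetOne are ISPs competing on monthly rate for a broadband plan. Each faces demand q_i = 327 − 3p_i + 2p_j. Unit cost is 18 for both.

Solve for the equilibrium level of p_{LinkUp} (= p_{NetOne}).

LinkUp's profit: π = (p_{LinkUp} − 18)(327 − 3p_{LinkUp} + 2p_{NetOne}).
∂π/∂p_{LinkUp} = 381 − 6p_{LinkUp} + 2p_{NetOne} = 0 ⇒ p_{LinkUp} = 63.5 + (1/3)p_{NetOne}.
Setting p_{LinkUp} = p_{NetOne} in the reaction function: p_{LinkUp} = 63.5 + (1/3)p_{LinkUp}, so p_{LinkUp} = 63.5 / (2/3) = 95.25.

95.25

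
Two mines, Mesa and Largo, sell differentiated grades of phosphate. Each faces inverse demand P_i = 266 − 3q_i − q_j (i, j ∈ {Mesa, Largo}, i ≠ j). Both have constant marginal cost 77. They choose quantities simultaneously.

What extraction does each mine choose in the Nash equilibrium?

27

Mine Mesa's profit: π = q_{Mesa}(266 − 3q_{Mesa} − q_{Largo}) − 77q_{Mesa}.
∂π/∂q_{Mesa} = 189 − 6q_{Mesa} − q_{Largo} = 0 ⇒ q_{Mesa} = 31.5 − (1/6)q_{Largo}.
The game is symmetric, so in equilibrium q_{Largo} = q_{Mesa}: the reaction function gives (7/6)q_{Mesa} = 31.5, hence q_{Mesa} = 27.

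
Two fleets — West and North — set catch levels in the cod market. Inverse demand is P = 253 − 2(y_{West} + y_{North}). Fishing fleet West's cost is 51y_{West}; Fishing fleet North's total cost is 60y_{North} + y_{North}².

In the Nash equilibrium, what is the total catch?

Fishing fleet West's profit: π = y_{West}(253 − 2(y_{West} + y_{North})) − 51y_{West}.
∂π/∂y_{West} = 202 − 4y_{West} − 2y_{North} = 0, so y_{West} = 50.5 − 0.5y_{North}.
For North: ∂π/∂y_{North} = 193 − 6y_{North} − 2y_{West} = 0 ⇒ y_{North} = 193/6 − (1/3)y_{West}.
Plugging y_{North} into West's best response: y_{West} = 50.5 − 0.5(193/6 − (1/3)y_{West}) ⇒ (5/6)y_{West} = 413/12, so y_{West} = 41.3.
Then y_{North} = 193/6 − (1/3)·41.3 = 18.4.
Total catch: 41.3 + 18.4 = 59.7.

59.7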